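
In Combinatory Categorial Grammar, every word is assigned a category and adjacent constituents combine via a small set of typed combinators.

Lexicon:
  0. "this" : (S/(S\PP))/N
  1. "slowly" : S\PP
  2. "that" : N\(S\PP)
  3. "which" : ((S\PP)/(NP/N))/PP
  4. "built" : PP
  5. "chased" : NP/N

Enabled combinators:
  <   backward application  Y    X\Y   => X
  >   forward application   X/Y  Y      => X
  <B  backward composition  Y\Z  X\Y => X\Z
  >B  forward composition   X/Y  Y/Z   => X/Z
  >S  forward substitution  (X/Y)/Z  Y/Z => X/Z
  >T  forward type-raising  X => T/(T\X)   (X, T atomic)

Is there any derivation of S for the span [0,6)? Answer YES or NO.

YES

[0,6] S   >
  [0,3] S/(S\PP)   >
    [0,1] "this" : (S/(S\PP))/N
    [1,3] N   <
      [1,2] "slowly" : S\PP
      [2,3] "that" : N\(S\PP)
  [3,6] S\PP   >
    [3,5] (S\PP)/(NP/N)   >
      [3,4] "which" : ((S\PP)/(NP/N))/PP
      [4,5] "built" : PP
    [5,6] "chased" : NP/N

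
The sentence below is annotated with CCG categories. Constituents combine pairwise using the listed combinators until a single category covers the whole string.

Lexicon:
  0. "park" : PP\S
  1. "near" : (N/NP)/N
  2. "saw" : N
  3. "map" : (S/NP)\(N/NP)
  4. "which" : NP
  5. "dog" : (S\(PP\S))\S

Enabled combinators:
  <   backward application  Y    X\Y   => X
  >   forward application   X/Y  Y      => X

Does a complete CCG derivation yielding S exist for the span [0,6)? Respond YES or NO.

[0,6] S   <
  [0,1] "park" : PP\S
  [1,6] S\(PP\S)   <
    [1,5] S   >
      [1,4] S/NP   <
        [1,3] N/NP   >
          [1,2] "near" : (N/NP)/N
          [2,3] "saw" : N
        [3,4] "map" : (S/NP)\(N/NP)
      [4,5] "which" : NP
    [5,6] "dog" : (S\(PP\S))\S

YES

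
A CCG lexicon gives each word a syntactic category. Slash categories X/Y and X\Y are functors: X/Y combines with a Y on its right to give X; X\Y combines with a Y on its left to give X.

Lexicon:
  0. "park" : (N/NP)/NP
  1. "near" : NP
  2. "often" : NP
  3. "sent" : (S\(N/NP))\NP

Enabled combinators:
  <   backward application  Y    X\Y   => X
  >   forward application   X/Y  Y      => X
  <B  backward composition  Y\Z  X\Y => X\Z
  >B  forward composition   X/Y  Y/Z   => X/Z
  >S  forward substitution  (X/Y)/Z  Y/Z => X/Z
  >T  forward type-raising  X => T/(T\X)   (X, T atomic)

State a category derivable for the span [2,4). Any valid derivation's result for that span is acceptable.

[0,4] S   <
  [0,2] N/NP   >
    [0,1] "park" : (N/NP)/NP
    [1,2] "near" : NP
  [2,4] S\(N/NP)   <
    [2,3] "often" : NP
    [3,4] "sent" : (S\(N/NP))\NP

S\(N/NP)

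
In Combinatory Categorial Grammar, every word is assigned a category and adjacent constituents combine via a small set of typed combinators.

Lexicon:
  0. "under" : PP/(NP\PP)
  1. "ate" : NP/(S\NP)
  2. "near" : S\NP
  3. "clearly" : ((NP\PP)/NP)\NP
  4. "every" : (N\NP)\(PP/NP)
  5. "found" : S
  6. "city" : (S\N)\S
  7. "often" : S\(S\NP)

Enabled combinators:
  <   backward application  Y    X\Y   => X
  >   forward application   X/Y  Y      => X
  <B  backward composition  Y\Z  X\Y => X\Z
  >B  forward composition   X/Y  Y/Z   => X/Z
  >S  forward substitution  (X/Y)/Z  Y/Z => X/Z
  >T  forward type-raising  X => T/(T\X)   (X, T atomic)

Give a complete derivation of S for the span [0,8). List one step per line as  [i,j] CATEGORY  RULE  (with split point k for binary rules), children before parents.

[0,8] S   <
  [0,7] S\NP   <B
    [0,5] N\NP   <
      [0,4] PP/NP   >B
        [0,1] "under" : PP/(NP\PP)
        [1,4] (NP\PP)/NP   <
          [1,3] NP   >
            [1,2] "ate" : NP/(S\NP)
            [2,3] "near" : S\NP
          [3,4] "clearly" : ((NP\PP)/NP)\NP
      [4,5] "every" : (N\NP)\(PP/NP)
    [5,7] S\N   <
      [5,6] "found" : S
      [6,7] "city" : (S\N)\S
  [7,8] "often" : S\(S\NP)

[0,1] PP/(NP\PP)  lex  "under"
[1,2] NP/(S\NP)  lex  "ate"
[2,3] S\NP  lex  "near"
[1,3] NP  >  k=2
[3,4] ((NP\PP)/NP)\NP  lex  "clearly"
[1,4] (NP\PP)/NP  <  k=3
[0,4] PP/NP  >B  k=1
[4,5] (N\NP)\(PP/NP)  lex  "every"
[0,5] N\NP  <  k=4
[5,6] S  lex  "found"
[6,7] (S\N)\S  lex  "city"
[5,7] S\N  <  k=6
[0,7] S\NP  <B  k=5
[7,8] S\(S\NP)  lex  "often"
[0,8] S  <  k=7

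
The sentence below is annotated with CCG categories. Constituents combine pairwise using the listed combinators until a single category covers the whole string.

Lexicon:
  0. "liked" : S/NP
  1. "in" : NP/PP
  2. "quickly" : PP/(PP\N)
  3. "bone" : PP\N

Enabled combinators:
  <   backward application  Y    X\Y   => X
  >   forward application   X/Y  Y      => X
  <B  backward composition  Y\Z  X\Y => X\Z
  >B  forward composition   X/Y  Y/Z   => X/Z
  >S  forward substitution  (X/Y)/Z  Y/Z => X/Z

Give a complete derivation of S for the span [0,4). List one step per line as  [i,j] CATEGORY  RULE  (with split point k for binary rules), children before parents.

[0,1] S/NP  lex  "liked"
[1,2] NP/PP  lex  "in"
[0,2] S/PP  >B  k=1
[2,3] PP/(PP\N)  lex  "quickly"
[3,4] PP\N  lex  "bone"
[2,4] PP  >  k=3
[0,4] S  >  k=2

[0,4] S   >
  [0,2] S/PP   >B
    [0,1] "liked" : S/NP
    [1,2] "in" : NP/PP
  [2,4] PP   >
    [2,3] "quickly" : PP/(PP\N)
    [3,4] "bone" : PP\N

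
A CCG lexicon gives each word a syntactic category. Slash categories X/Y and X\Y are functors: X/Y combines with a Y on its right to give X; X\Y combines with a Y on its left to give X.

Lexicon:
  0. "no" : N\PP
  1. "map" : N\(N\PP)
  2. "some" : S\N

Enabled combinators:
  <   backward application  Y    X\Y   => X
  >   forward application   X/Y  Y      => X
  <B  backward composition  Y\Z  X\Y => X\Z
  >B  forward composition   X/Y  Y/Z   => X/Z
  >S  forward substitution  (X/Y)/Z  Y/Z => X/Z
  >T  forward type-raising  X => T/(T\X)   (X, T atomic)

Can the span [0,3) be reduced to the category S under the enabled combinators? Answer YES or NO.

[0,3] S   <
  [0,2] N   <
    [0,1] "no" : N\PP
    [1,2] "map" : N\(N\PP)
  [2,3] "some" : S\N

YES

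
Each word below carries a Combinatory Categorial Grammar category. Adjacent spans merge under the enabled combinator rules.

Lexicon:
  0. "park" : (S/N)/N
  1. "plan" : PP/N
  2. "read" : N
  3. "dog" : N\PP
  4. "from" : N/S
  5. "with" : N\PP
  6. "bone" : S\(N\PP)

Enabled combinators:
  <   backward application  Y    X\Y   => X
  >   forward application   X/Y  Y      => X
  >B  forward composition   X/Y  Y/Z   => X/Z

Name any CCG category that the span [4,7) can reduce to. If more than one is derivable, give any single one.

[0,7] S   >
  [0,4] S/N   >
    [0,1] "park" : (S/N)/N
    [1,4] N   <
      [1,3] PP   >
        [1,2] "plan" : PP/N
        [2,3] "read" : N
      [3,4] "dog" : N\PP
  [4,7] N   >
    [4,5] "from" : N/S
    [5,7] S   <
      [5,6] "with" : N\PP
      [6,7] "bone" : S\(N\PP)

N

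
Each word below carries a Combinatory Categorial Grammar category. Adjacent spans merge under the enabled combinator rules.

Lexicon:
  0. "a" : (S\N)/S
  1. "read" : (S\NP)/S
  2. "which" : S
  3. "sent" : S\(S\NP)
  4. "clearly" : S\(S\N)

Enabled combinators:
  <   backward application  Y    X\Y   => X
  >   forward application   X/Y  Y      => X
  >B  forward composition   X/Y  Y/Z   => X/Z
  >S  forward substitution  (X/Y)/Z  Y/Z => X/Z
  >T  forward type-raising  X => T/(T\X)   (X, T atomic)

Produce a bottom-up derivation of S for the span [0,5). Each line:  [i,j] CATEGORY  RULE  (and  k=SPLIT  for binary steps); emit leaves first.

[0,5] S   <
  [0,4] S\N   >
    [0,1] "a" : (S\N)/S
    [1,4] S   <
      [1,3] S\NP   >
        [1,2] "read" : (S\NP)/S
        [2,3] "which" : S
      [3,4] "sent" : S\(S\NP)
  [4,5] "clearly" : S\(S\N)

[0,1] (S\N)/S  lex  "a"
[1,2] (S\NP)/S  lex  "read"
[2,3] S  lex  "which"
[1,3] S\NP  >  k=2
[3,4] S\(S\NP)  lex  "sent"
[1,4] S  <  k=3
[0,4] S\N  >  k=1
[4,5] S\(S\N)  lex  "clearly"
[0,5] S  <  k=4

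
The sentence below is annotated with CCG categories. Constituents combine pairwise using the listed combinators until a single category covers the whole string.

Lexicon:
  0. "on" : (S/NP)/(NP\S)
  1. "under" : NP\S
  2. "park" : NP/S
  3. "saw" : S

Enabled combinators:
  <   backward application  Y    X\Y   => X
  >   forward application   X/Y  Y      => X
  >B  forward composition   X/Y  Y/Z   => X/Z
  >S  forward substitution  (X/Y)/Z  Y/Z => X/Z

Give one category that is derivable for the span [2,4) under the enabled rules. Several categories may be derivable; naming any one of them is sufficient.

NP

[0,4] S   >
  [0,2] S/NP   >
    [0,1] "on" : (S/NP)/(NP\S)
    [1,2] "under" : NP\S
  [2,4] NP   >
    [2,3] "park" : NP/S
    [3,4] "saw" : S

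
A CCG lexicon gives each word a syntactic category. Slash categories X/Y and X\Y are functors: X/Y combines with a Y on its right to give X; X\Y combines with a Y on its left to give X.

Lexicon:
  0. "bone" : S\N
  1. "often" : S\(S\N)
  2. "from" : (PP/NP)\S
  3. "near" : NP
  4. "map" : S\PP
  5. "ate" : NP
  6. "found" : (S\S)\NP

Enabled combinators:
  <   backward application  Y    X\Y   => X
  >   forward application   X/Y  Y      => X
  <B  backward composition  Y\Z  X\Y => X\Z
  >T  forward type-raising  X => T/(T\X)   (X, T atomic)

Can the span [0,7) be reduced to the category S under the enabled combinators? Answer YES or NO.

YES

[0,7] S   <
  [0,4] PP   >
    [0,3] PP/NP   <
      [0,2] S   <
        [0,1] "bone" : S\N
        [1,2] "often" : S\(S\N)
      [2,3] "from" : (PP/NP)\S
    [3,4] "near" : NP
  [4,7] S\PP   <B
    [4,5] "map" : S\PP
    [5,7] S\S   <
      [5,6] "ate" : NP
      [6,7] "found" : (S\S)\NP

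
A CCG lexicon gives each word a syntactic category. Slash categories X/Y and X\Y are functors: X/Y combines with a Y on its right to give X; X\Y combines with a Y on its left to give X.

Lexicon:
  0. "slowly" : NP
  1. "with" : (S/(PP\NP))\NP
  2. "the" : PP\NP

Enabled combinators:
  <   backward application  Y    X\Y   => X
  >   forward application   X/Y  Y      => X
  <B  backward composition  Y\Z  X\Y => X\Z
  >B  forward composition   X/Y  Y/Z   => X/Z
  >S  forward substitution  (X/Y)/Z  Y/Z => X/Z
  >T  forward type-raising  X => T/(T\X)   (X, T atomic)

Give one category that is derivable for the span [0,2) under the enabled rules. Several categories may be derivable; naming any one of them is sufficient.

S/(PP\NP)

[0,3] S   >
  [0,2] S/(PP\NP)   <
    [0,1] "slowly" : NP
    [1,2] "with" : (S/(PP\NP))\NP
  [2,3] "the" : PP\NP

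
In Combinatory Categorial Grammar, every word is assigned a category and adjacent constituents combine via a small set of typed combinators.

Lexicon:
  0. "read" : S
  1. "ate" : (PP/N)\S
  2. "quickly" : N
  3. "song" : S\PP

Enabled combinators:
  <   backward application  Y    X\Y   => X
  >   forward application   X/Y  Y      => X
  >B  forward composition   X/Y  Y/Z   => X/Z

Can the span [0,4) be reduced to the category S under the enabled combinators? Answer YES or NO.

YES

[0,4] S   <
  [0,3] PP   >
    [0,2] PP/N   <
      [0,1] "read" : S
      [1,2] "ate" : (PP/N)\S
    [2,3] "quickly" : N
  [3,4] "song" : S\PP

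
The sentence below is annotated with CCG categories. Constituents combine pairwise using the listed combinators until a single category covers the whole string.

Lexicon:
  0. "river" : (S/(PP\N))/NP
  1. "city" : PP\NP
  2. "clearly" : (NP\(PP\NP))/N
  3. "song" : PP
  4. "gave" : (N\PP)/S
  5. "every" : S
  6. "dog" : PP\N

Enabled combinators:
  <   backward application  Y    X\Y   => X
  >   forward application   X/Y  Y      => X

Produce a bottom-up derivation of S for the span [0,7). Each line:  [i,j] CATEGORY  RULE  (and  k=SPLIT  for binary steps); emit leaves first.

[0,7] S   >
  [0,6] S/(PP\N)   >
    [0,1] "river" : (S/(PP\N))/NP
    [1,6] NP   <
      [1,2] "city" : PP\NP
      [2,6] NP\(PP\NP)   >
        [2,3] "clearly" : (NP\(PP\NP))/N
        [3,6] N   <
          [3,4] "song" : PP
          [4,6] N\PP   >
            [4,5] "gave" : (N\PP)/S
            [5,6] "every" : S
  [6,7] "dog" : PP\N

[0,1] (S/(PP\N))/NP  lex  "river"
[1,2] PP\NP  lex  "city"
[2,3] (NP\(PP\NP))/N  lex  "clearly"
[3,4] PP  lex  "song"
[4,5] (N\PP)/S  lex  "gave"
[5,6] S  lex  "every"
[4,6] N\PP  >  k=5
[3,6] N  <  k=4
[2,6] NP\(PP\NP)  >  k=3
[1,6] NP  <  k=2
[0,6] S/(PP\N)  >  k=1
[6,7] PP\N  lex  "dog"
[0,7] S  >  k=6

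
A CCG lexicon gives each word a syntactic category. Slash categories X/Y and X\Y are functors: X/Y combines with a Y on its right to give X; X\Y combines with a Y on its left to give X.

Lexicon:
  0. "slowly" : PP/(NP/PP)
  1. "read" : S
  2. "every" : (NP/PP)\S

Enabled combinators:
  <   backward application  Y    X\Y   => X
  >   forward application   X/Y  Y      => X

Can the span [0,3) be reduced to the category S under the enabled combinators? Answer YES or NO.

PP/(NP/PP) S (NP/PP)\S
CKY chart[0,3] = {PP}; S ∉ chart

NO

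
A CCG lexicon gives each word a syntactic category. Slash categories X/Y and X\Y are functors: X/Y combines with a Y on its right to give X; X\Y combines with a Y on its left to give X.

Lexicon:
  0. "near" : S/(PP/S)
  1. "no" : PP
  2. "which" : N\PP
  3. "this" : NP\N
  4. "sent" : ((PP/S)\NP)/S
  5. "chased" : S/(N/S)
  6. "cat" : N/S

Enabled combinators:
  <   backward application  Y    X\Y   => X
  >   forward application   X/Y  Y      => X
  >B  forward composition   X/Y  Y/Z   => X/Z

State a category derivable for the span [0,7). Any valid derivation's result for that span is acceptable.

[0,7] S   >
  [0,1] "near" : S/(PP/S)
  [1,7] PP/S   <
    [1,4] NP   <
      [1,3] N   <
        [1,2] "no" : PP
        [2,3] "which" : N\PP
      [3,4] "this" : NP\N
    [4,7] (PP/S)\NP   >
      [4,5] "sent" : ((PP/S)\NP)/S
      [5,7] S   >
        [5,6] "chased" : S/(N/S)
        [6,7] "cat" : N/S

S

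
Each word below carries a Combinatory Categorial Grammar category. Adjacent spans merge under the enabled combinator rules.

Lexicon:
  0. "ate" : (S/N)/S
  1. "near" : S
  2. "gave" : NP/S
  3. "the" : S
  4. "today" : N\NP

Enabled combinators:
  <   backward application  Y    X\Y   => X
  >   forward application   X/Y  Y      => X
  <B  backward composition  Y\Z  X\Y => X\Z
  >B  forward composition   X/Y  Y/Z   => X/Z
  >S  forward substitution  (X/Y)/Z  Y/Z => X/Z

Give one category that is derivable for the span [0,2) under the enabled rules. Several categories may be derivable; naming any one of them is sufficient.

S/N

[0,5] S   >
  [0,2] S/N   >
    [0,1] "ate" : (S/N)/S
    [1,2] "near" : S
  [2,5] N   <
    [2,4] NP   >
      [2,3] "gave" : NP/S
      [3,4] "the" : S
    [4,5] "today" : N\NP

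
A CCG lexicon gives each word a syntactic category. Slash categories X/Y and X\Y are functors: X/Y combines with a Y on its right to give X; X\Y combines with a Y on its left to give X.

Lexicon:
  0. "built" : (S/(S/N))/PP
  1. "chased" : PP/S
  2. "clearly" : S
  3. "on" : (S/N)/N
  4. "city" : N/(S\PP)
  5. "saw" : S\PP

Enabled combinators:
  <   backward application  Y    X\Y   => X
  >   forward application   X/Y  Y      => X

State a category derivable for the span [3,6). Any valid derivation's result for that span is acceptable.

S/N

[0,6] S   >
  [0,3] S/(S/N)   >
    [0,1] "built" : (S/(S/N))/PP
    [1,3] PP   >
      [1,2] "chased" : PP/S
      [2,3] "clearly" : S
  [3,6] S/N   >
    [3,4] "on" : (S/N)/N
    [4,6] N   >
      [4,5] "city" : N/(S\PP)
      [5,6] "saw" : S\PP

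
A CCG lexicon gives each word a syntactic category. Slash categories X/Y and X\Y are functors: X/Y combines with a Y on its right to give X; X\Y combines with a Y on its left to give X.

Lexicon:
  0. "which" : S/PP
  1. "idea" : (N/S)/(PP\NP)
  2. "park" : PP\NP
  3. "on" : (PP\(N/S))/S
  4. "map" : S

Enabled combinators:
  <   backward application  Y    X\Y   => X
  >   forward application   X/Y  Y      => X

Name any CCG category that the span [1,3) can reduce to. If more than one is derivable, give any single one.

N/S

[0,5] S   >
  [0,1] "which" : S/PP
  [1,5] PP   <
    [1,3] N/S   >
      [1,2] "idea" : (N/S)/(PP\NP)
      [2,3] "park" : PP\NP
    [3,5] PP\(N/S)   >
      [3,4] "on" : (PP\(N/S))/S
      [4,5] "map" : S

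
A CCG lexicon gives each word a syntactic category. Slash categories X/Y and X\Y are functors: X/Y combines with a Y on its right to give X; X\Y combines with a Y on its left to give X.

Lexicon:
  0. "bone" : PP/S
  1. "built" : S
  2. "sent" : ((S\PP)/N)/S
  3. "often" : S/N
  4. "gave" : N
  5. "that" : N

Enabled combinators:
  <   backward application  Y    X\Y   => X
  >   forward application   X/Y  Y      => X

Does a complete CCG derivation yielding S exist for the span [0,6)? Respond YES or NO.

YES

[0,6] S   <
  [0,2] PP   >
    [0,1] "bone" : PP/S
    [1,2] "built" : S
  [2,6] S\PP   >
    [2,5] (S\PP)/N   >
      [2,3] "sent" : ((S\PP)/N)/S
      [3,5] S   >
        [3,4] "often" : S/N
        [4,5] "gave" : N
    [5,6] "that" : N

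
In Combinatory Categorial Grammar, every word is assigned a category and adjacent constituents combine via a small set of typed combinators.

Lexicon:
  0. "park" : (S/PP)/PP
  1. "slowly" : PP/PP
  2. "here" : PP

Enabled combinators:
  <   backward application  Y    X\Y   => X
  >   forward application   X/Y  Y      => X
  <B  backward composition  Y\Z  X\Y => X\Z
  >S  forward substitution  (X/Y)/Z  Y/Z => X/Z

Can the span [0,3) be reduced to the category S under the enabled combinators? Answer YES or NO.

[0,3] S   >
  [0,2] S/PP   >S
    [0,1] "park" : (S/PP)/PP
    [1,2] "slowly" : PP/PP
  [2,3] "here" : PP

YES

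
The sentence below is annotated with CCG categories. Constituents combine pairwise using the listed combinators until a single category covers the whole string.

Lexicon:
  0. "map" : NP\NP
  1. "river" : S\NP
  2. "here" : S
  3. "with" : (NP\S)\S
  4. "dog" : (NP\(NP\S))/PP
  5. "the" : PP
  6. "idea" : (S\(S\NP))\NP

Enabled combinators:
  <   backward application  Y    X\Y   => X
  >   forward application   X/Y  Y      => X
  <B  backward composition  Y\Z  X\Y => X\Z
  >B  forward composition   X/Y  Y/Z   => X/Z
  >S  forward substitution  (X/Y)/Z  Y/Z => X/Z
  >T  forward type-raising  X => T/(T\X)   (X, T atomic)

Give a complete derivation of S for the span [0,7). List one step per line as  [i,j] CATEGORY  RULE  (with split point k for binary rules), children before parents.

[0,1] NP\NP  lex  "map"
[1,2] S\NP  lex  "river"
[0,2] S\NP  <B  k=1
[2,3] S  lex  "here"
[3,4] (NP\S)\S  lex  "with"
[2,4] NP\S  <  k=3
[4,5] (NP\(NP\S))/PP  lex  "dog"
[5,6] PP  lex  "the"
[4,6] NP\(NP\S)  >  k=5
[2,6] NP  <  k=4
[6,7] (S\(S\NP))\NP  lex  "idea"
[2,7] S\(S\NP)  <  k=6
[0,7] S  <  k=2

[0,7] S   <
  [0,2] S\NP   <B
    [0,1] "map" : NP\NP
    [1,2] "river" : S\NP
  [2,7] S\(S\NP)   <
    [2,6] NP   <
      [2,4] NP\S   <
        [2,3] "here" : S
        [3,4] "with" : (NP\S)\S
      [4,6] NP\(NP\S)   >
        [4,5] "dog" : (NP\(NP\S))/PP
        [5,6] "the" : PP
    [6,7] "idea" : (S\(S\NP))\NP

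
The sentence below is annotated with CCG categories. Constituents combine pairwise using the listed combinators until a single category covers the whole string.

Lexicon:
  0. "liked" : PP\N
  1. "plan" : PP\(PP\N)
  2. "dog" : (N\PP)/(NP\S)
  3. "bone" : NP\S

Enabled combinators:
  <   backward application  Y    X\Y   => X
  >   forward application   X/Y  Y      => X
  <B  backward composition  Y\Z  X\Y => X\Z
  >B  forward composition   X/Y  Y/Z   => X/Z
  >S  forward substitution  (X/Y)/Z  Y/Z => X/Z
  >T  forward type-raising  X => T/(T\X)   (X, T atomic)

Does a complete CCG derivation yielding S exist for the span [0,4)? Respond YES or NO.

NO

PP\N PP\(PP\N) (N\PP)/(NP\S) NP\S
CKY chart[0,4] = {N, N/(N\N), NP/(NP\N), PP/(PP\N), S/(S\N)}; S ∉ chart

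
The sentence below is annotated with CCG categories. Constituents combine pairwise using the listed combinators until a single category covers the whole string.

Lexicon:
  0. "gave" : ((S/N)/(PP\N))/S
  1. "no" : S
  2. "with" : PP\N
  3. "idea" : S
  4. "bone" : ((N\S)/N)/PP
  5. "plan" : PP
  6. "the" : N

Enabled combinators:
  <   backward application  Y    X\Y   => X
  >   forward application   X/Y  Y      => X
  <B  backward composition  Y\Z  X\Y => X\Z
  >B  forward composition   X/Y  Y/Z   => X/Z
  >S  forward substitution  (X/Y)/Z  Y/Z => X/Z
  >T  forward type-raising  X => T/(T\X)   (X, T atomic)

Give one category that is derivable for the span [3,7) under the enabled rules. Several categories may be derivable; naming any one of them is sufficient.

[0,7] S   >
  [0,3] S/N   >
    [0,2] (S/N)/(PP\N)   >
      [0,1] "gave" : ((S/N)/(PP\N))/S
      [1,2] "no" : S
    [2,3] "with" : PP\N
  [3,7] N   <
    [3,4] "idea" : S
    [4,7] N\S   >
      [4,6] (N\S)/N   >
        [4,5] "bone" : ((N\S)/N)/PP
        [5,6] "plan" : PP
      [6,7] "the" : N

N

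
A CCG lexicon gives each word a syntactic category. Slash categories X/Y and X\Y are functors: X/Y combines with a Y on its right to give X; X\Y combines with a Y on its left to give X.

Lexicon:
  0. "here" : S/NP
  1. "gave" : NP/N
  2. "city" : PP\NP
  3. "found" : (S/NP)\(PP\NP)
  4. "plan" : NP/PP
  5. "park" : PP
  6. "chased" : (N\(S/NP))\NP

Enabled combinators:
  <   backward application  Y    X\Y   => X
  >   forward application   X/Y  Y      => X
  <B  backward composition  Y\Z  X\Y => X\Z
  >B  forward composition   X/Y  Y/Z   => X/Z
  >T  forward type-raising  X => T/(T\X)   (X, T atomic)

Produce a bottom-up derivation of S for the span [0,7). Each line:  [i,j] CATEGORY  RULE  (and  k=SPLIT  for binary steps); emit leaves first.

[0,7] S   >
  [0,2] S/N   >B
    [0,1] "here" : S/NP
    [1,2] "gave" : NP/N
  [2,7] N   <
    [2,4] S/NP   <
      [2,3] "city" : PP\NP
      [3,4] "found" : (S/NP)\(PP\NP)
    [4,7] N\(S/NP)   <
      [4,6] NP   >
        [4,5] "plan" : NP/PP
        [5,6] "park" : PP
      [6,7] "chased" : (N\(S/NP))\NP

[0,1] S/NP  lex  "here"
[1,2] NP/N  lex  "gave"
[0,2] S/N  >B  k=1
[2,3] PP\NP  lex  "city"
[3,4] (S/NP)\(PP\NP)  lex  "found"
[2,4] S/NP  <  k=3
[4,5] NP/PP  lex  "plan"
[5,6] PP  lex  "park"
[4,6] NP  >  k=5
[6,7] (N\(S/NP))\NP  lex  "chased"
[4,7] N\(S/NP)  <  k=6
[2,7] N  <  k=4
[0,7] S  >  k=2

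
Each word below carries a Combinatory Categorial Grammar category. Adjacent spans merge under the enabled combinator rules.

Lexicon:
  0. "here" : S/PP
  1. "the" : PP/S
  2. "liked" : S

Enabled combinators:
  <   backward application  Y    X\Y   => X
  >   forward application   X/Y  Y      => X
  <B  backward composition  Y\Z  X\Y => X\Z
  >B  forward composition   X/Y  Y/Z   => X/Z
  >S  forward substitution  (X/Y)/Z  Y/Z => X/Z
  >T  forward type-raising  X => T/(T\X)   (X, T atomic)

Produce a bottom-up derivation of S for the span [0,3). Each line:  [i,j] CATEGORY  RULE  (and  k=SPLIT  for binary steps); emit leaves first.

[0,3] S   >
  [0,1] "here" : S/PP
  [1,3] PP   >
    [1,2] "the" : PP/S
    [2,3] "liked" : S

[0,1] S/PP  lex  "here"
[1,2] PP/S  lex  "the"
[2,3] S  lex  "liked"
[1,3] PP  >  k=2
[0,3] S  >  k=1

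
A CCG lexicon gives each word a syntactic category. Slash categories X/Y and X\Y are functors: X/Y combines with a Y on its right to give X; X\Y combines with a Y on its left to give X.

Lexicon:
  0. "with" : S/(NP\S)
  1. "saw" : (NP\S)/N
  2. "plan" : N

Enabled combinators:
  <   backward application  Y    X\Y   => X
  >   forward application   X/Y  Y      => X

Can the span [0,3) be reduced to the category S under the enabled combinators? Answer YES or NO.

[0,3] S   >
  [0,1] "with" : S/(NP\S)
  [1,3] NP\S   >
    [1,2] "saw" : (NP\S)/N
    [2,3] "plan" : N

YES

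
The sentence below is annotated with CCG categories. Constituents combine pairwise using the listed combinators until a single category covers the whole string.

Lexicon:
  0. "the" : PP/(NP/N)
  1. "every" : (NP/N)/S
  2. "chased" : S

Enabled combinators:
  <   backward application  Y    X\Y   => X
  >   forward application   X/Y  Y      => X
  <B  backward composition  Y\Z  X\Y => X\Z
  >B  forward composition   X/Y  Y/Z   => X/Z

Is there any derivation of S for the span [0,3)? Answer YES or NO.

NO

PP/(NP/N) (NP/N)/S S
CKY chart[0,3] = {PP}; S ∉ chart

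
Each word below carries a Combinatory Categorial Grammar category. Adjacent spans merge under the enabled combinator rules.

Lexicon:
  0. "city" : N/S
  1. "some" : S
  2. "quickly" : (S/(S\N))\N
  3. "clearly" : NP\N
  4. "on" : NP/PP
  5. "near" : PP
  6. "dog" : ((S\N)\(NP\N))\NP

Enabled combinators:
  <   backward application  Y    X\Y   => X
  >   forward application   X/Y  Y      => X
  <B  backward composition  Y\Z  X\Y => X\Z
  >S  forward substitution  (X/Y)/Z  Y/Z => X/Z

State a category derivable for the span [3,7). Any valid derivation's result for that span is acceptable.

[0,7] S   >
  [0,3] S/(S\N)   <
    [0,2] N   >
      [0,1] "city" : N/S
      [1,2] "some" : S
    [2,3] "quickly" : (S/(S\N))\N
  [3,7] S\N   <
    [3,4] "clearly" : NP\N
    [4,7] (S\N)\(NP\N)   <
      [4,6] NP   >
        [4,5] "on" : NP/PP
        [5,6] "near" : PP
      [6,7] "dog" : ((S\N)\(NP\N))\NP

S\N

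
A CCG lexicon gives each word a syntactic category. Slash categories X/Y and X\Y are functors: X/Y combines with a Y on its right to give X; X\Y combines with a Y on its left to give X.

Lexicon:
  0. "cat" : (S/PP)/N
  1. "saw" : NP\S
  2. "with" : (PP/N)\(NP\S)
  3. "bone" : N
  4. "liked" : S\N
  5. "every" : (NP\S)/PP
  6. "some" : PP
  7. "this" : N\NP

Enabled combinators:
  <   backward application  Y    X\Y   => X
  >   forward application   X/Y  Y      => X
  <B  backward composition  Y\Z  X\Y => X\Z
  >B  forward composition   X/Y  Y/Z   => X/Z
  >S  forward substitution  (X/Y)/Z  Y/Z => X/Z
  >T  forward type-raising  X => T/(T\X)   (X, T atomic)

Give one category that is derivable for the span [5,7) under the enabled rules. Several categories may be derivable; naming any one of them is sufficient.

NP\S

[0,8] S   >
  [0,3] S/N   >S
    [0,1] "cat" : (S/PP)/N
    [1,3] PP/N   <
      [1,2] "saw" : NP\S
      [2,3] "with" : (PP/N)\(NP\S)
  [3,8] N   <
    [3,7] NP   <
      [3,5] S   <
        [3,4] "bone" : N
        [4,5] "liked" : S\N
      [5,7] NP\S   >
        [5,6] "every" : (NP\S)/PP
        [6,7] "some" : PP
    [7,8] "this" : N\NP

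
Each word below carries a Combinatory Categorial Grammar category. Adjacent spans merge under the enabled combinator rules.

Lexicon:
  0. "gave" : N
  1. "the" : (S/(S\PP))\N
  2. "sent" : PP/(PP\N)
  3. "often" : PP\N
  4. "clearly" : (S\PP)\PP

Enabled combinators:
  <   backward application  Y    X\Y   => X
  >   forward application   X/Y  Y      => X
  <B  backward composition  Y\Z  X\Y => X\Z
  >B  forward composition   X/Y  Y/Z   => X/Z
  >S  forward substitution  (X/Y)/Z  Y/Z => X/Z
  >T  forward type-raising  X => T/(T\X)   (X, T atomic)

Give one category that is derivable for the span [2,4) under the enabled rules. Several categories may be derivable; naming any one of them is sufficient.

PP

[0,5] S   >
  [0,2] S/(S\PP)   <
    [0,1] "gave" : N
    [1,2] "the" : (S/(S\PP))\N
  [2,5] S\PP   <
    [2,4] PP   >
      [2,3] "sent" : PP/(PP\N)
      [3,4] "often" : PP\N
    [4,5] "clearly" : (S\PP)\PP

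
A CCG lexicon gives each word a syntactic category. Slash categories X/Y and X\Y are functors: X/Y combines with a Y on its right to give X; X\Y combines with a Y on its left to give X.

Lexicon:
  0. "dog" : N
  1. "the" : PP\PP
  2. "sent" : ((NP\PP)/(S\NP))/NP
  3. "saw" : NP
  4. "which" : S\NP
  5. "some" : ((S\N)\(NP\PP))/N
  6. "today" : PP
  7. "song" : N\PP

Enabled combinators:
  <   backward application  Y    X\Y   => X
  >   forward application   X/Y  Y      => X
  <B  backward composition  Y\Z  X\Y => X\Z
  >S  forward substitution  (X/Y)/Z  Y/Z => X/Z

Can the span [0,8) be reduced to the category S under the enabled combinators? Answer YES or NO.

YES

[0,8] S   <
  [0,1] "dog" : N
  [1,8] S\N   <
    [1,5] NP\PP   <B
      [1,2] "the" : PP\PP
      [2,5] NP\PP   >
        [2,4] (NP\PP)/(S\NP)   >
          [2,3] "sent" : ((NP\PP)/(S\NP))/NP
          [3,4] "saw" : NP
        [4,5] "which" : S\NP
    [5,8] (S\N)\(NP\PP)   >
      [5,6] "some" : ((S\N)\(NP\PP))/N
      [6,8] N   <
        [6,7] "today" : PP
        [7,8] "song" : N\PP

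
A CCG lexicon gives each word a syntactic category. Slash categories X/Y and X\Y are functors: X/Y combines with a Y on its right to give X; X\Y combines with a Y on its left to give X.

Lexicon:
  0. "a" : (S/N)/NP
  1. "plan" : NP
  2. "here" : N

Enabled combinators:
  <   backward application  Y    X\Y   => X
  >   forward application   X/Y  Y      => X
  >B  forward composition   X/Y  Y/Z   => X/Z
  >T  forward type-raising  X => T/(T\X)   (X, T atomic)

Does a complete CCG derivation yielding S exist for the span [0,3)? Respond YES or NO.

YES

[0,3] S   >
  [0,2] S/N   >
    [0,1] "a" : (S/N)/NP
    [1,2] "plan" : NP
  [2,3] "here" : N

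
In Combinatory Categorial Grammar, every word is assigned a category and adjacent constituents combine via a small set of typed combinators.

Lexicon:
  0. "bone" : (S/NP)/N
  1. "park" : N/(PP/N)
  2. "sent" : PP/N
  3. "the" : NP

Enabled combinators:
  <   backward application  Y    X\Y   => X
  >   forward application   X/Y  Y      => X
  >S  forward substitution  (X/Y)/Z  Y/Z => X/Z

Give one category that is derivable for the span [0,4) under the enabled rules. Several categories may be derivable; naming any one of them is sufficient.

[0,4] S   >
  [0,3] S/NP   >
    [0,1] "bone" : (S/NP)/N
    [1,3] N   >
      [1,2] "park" : N/(PP/N)
      [2,3] "sent" : PP/N
  [3,4] "the" : NP

S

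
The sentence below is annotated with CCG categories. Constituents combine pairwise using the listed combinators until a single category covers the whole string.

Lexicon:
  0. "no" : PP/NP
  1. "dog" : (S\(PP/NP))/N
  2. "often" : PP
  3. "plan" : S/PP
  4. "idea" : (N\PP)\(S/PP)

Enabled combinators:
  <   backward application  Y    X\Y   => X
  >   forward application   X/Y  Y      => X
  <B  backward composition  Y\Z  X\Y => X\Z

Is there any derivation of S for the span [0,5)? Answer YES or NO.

[0,5] S   <
  [0,1] "no" : PP/NP
  [1,5] S\(PP/NP)   >
    [1,2] "dog" : (S\(PP/NP))/N
    [2,5] N   <
      [2,3] "often" : PP
      [3,5] N\PP   <
        [3,4] "plan" : S/PP
        [4,5] "idea" : (N\PP)\(S/PP)

YES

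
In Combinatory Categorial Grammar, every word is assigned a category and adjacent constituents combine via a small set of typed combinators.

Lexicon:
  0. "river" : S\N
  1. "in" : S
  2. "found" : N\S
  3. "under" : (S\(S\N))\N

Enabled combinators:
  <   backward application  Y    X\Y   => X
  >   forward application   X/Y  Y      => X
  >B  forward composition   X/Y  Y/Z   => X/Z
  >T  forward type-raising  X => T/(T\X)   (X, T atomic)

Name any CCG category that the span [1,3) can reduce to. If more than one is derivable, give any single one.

[0,4] S   <
  [0,1] "river" : S\N
  [1,4] S\(S\N)   <
    [1,3] N   <
      [1,2] "in" : S
      [2,3] "found" : N\S
    [3,4] "under" : (S\(S\N))\N

N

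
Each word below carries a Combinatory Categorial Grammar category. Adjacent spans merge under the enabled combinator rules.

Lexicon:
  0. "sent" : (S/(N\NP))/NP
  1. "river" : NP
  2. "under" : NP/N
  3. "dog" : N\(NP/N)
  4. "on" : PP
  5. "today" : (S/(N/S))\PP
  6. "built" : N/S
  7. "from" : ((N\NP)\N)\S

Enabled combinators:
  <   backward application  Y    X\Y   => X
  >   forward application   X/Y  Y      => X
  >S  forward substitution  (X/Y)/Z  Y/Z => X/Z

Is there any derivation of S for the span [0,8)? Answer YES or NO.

[0,8] S   >
  [0,2] S/(N\NP)   >
    [0,1] "sent" : (S/(N\NP))/NP
    [1,2] "river" : NP
  [2,8] N\NP   <
    [2,4] N   <
      [2,3] "under" : NP/N
      [3,4] "dog" : N\(NP/N)
    [4,8] (N\NP)\N   <
      [4,7] S   >
        [4,6] S/(N/S)   <
          [4,5] "on" : PP
          [5,6] "today" : (S/(N/S))\PP
        [6,7] "built" : N/S
      [7,8] "from" : ((N\NP)\N)\S

YES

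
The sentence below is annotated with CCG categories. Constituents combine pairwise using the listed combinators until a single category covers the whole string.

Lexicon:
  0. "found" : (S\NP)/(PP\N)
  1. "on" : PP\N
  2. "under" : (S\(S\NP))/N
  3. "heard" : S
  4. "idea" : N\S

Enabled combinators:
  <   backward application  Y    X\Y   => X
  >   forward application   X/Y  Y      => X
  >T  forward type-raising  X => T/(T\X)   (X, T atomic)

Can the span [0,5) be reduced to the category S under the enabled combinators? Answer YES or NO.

[0,5] S   <
  [0,2] S\NP   >
    [0,1] "found" : (S\NP)/(PP\N)
    [1,2] "on" : PP\N
  [2,5] S\(S\NP)   >
    [2,3] "under" : (S\(S\NP))/N
    [3,5] N   >
      [3,4] N/(N\S)   >T
        [3,4] "heard" : S
      [4,5] "idea" : N\S

YES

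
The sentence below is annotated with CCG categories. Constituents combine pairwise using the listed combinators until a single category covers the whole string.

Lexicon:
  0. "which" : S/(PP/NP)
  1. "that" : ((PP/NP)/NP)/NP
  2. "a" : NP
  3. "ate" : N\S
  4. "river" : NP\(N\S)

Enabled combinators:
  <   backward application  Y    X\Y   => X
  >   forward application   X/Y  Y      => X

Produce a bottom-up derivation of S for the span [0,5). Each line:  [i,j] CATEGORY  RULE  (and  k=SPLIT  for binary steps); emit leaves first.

[0,5] S   >
  [0,1] "which" : S/(PP/NP)
  [1,5] PP/NP   >
    [1,3] (PP/NP)/NP   >
      [1,2] "that" : ((PP/NP)/NP)/NP
      [2,3] "a" : NP
    [3,5] NP   <
      [3,4] "ate" : N\S
      [4,5] "river" : NP\(N\S)

[0,1] S/(PP/NP)  lex  "which"
[1,2] ((PP/NP)/NP)/NP  lex  "that"
[2,3] NP  lex  "a"
[1,3] (PP/NP)/NP  >  k=2
[3,4] N\S  lex  "ate"
[4,5] NP\(N\S)  lex  "river"
[3,5] NP  <  k=4
[1,5] PP/NP  >  k=3
[0,5] S  >  k=1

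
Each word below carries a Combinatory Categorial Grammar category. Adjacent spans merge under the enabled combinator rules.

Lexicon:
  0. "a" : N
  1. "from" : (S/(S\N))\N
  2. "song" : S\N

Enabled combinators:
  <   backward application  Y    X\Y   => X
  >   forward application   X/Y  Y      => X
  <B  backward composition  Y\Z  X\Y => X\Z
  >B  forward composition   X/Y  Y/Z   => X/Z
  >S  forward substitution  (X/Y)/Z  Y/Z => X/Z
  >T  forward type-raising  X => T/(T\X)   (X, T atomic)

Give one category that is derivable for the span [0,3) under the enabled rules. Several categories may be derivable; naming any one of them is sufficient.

S

[0,3] S   >
  [0,2] S/(S\N)   <
    [0,1] "a" : N
    [1,2] "from" : (S/(S\N))\N
  [2,3] "song" : S\N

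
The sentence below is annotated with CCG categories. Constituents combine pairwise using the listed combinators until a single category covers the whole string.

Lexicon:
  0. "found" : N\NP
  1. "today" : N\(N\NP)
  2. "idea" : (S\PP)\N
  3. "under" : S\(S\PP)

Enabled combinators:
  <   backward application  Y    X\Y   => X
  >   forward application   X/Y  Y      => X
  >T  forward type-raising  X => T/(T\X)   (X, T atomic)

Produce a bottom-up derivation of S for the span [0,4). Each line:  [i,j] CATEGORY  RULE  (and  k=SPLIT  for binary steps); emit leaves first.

[0,4] S   <
  [0,3] S\PP   <
    [0,2] N   <
      [0,1] "found" : N\NP
      [1,2] "today" : N\(N\NP)
    [2,3] "idea" : (S\PP)\N
  [3,4] "under" : S\(S\PP)

[0,1] N\NP  lex  "found"
[1,2] N\(N\NP)  lex  "today"
[0,2] N  <  k=1
[2,3] (S\PP)\N  lex  "idea"
[0,3] S\PP  <  k=2
[3,4] S\(S\PP)  lex  "under"
[0,4] S  <  k=3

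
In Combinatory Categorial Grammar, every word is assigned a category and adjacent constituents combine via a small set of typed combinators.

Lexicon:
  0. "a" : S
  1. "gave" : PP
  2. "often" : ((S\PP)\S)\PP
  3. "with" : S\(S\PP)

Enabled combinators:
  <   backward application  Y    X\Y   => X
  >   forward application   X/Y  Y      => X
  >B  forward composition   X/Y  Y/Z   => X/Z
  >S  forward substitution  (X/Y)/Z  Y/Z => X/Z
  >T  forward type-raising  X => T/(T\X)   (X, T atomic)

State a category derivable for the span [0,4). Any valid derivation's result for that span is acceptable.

[0,4] S   <
  [0,3] S\PP   <
    [0,1] "a" : S
    [1,3] (S\PP)\S   <
      [1,2] "gave" : PP
      [2,3] "often" : ((S\PP)\S)\PP
  [3,4] "with" : S\(S\PP)

S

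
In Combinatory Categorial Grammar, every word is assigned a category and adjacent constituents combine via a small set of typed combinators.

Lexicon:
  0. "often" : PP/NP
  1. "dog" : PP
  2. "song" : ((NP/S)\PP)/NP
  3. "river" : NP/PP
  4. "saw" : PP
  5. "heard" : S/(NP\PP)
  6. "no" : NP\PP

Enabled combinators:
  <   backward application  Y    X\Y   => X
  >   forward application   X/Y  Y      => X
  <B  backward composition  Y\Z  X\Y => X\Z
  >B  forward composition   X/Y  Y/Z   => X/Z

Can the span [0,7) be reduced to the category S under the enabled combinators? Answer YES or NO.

PP/NP PP ((NP/S)\PP)/NP NP/PP PP S/(NP\PP) NP\PP
CKY chart[0,7] = {PP}; S ∉ chart

NO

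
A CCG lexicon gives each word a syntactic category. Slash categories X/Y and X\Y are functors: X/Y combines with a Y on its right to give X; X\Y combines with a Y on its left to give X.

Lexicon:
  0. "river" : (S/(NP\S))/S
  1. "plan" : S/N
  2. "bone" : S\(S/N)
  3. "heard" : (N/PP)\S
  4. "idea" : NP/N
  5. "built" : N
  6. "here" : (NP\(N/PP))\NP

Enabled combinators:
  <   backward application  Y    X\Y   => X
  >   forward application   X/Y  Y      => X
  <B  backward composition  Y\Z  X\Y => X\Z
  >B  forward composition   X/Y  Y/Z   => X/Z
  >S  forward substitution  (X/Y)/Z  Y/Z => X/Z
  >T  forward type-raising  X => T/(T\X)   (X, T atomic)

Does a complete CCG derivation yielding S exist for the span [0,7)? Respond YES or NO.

[0,7] S   >
  [0,3] S/(NP\S)   >
    [0,1] "river" : (S/(NP\S))/S
    [1,3] S   <
      [1,2] "plan" : S/N
      [2,3] "bone" : S\(S/N)
  [3,7] NP\S   <B
    [3,4] "heard" : (N/PP)\S
    [4,7] NP\(N/PP)   <
      [4,6] NP   >
        [4,5] "idea" : NP/N
        [5,6] "built" : N
      [6,7] "here" : (NP\(N/PP))\NP

YES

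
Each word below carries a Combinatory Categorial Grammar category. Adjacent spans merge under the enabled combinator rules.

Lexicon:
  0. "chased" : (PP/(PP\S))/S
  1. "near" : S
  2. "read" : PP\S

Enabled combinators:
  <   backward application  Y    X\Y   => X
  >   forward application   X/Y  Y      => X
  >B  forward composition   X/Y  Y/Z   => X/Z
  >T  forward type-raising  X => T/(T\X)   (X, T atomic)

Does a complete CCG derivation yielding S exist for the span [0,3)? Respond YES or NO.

(PP/(PP\S))/S S PP\S
CKY chart[0,3] = {(PP/(PP\S))/(S\PP), N/(N\PP), NP/(NP\PP), PP, PP/(PP\PP), S/(S\PP)}; S ∉ chart

NO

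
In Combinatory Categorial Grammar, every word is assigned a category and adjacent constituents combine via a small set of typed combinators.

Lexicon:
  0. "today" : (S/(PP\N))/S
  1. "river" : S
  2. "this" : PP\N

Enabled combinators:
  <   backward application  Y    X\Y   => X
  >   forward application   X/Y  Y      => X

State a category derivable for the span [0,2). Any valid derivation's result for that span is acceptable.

[0,3] S   >
  [0,2] S/(PP\N)   >
    [0,1] "today" : (S/(PP\N))/S
    [1,2] "river" : S
  [2,3] "this" : PP\N

S/(PP\N)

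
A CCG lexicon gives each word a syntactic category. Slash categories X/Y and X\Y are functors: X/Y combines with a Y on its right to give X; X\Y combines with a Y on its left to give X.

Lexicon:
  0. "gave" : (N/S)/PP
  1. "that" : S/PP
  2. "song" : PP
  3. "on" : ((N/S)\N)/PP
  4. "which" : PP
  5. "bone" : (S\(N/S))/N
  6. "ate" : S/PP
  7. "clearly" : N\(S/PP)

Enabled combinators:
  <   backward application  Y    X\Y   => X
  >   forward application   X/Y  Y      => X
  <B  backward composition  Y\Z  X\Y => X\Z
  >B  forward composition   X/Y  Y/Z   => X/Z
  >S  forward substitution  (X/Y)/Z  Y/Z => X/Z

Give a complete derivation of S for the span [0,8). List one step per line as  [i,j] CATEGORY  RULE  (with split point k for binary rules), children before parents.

[0,8] S   <
  [0,3] N   >
    [0,2] N/PP   >S
      [0,1] "gave" : (N/S)/PP
      [1,2] "that" : S/PP
    [2,3] "song" : PP
  [3,8] S\N   <B
    [3,5] (N/S)\N   >
      [3,4] "on" : ((N/S)\N)/PP
      [4,5] "which" : PP
    [5,8] S\(N/S)   >
      [5,6] "bone" : (S\(N/S))/N
      [6,8] N   <
        [6,7] "ate" : S/PP
        [7,8] "clearly" : N\(S/PP)

[0,1] (N/S)/PP  lex  "gave"
[1,2] S/PP  lex  "that"
[0,2] N/PP  >S  k=1
[2,3] PP  lex  "song"
[0,3] N  >  k=2
[3,4] ((N/S)\N)/PP  lex  "on"
[4,5] PP  lex  "which"
[3,5] (N/S)\N  >  k=4
[5,6] (S\(N/S))/N  lex  "bone"
[6,7] S/PP  lex  "ate"
[7,8] N\(S/PP)  lex  "clearly"
[6,8] N  <  k=7
[5,8] S\(N/S)  >  k=6
[3,8] S\N  <B  k=5
[0,8] S  <  k=3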